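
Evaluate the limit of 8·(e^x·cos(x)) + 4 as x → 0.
Direct substitution at x = 0 gives 12.

Final answer: 12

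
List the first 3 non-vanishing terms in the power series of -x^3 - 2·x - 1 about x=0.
-x^3 - 2·x - 1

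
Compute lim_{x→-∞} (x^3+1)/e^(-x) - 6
The quotient is an ∞/∞ indeterminate form as x → -∞.
Compare growth rates of the dominant terms (exponentials ≫ polynomials ≫ logarithms), or apply L'Hôpital's rule; the quotient → 0.
Adding the constant: 0 - 6 = -6. Limit = -6.

Final answer: -6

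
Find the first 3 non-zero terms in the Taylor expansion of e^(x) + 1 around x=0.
x^2/2 + x + 2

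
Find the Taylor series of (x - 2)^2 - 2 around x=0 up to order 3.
x^2 - 4·x + 2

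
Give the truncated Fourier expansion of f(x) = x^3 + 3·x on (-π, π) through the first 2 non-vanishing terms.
(-6 + 2·π^2)·sin(x) + (-π^2 - 3/2)·sin(2·x)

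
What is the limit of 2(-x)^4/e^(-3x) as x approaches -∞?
This is an ∞/∞ indeterminate form as x → -∞.
Compare growth rates of the dominant terms (exponentials ≫ polynomials ≫ logarithms), or apply L'Hôpital's rule; the quotient → 0.
Limit = 0.

Final answer: 0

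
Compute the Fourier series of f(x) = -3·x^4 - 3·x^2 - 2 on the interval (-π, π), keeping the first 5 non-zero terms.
(-132 + 24·π^2)·cos(x) + (6 - 6·π^2)·cos(2·x) + (-4/9 + 8·π^2/3)·cos(3·x) + (-3·π^2/2 - 3/16)·cos(4·x) - 3·π^4/5 - π^2 - 2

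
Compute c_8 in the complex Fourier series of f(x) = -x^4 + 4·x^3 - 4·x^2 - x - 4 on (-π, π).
Compute the real Fourier coefficients first: a_8 = -π^2/8 - 61/256, b_8 = 11/32 - π^2.
Then c_8 = (a_8 − i·b_8)/2 = -π^2/16 - 61/512 - 11·i/64 + i·π^2/2.

Final answer: -π^2/16 - 61/512 - 11·i/64 + i·π^2/2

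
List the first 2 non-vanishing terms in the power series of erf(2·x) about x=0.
-16·x^3/(3·√(π)) + 4·x/√(π)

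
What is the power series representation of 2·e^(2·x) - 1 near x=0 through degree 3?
8·x^3/3 + 4·x^2 + 4·x + 1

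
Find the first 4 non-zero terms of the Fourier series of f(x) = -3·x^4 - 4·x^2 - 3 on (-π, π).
(-128 + 24·π^2)·cos(x) + (5 - 6·π^2)·cos(2·x) + 8·π^2·cos(3·x)/3 - 3·π^4/5 - 4·π^2/3 - 3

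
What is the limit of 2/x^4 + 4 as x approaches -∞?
Evaluate the dominant behaviour as x → -∞; each term tends to a finite value or vanishes.
Limit = 4.

Final answer: 4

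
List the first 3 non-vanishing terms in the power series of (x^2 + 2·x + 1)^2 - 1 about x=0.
4·x^3 + 6·x^2 + 4·x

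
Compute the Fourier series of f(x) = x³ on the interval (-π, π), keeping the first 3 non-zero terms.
(-12 + 2·π^2)·sin(x) + (3/2 - π^2)·sin(2·x) + (-4/9 + 2·π^2/3)·sin(3·x)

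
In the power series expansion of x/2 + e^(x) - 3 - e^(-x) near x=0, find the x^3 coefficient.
Expand to order 3: x/2 + e^(x) - 3 - e^(-x) = x^3/3 + 5·x/2 - 3 + O(x^4).
The coefficient of x^3 is 1/3.

Final answer: 1/3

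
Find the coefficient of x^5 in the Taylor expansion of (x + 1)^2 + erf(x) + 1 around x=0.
Expand to order 5: (x + 1)^2 + erf(x) + 1 = x^5/(5·√(π)) - 2·x^3/(3·√(π)) + x^2 + x·(2/√(π) + 2) + 2 + O(x^6).
The coefficient of x^5 is 1/(5·√(π)).

Final answer: 1/(5·√(π))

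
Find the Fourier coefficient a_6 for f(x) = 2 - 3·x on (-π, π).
a_6 = (1/π) ∫_{-π}^{π} f(x)·cos(6x) dx.
Evaluate the integral (use parity and integration by parts as needed): a_6 = 0.

Final answer: 0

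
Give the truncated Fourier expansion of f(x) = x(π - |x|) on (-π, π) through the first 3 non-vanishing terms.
8·sin(x)/π + 8·sin(3·x)/(27·π) + 8·sin(5·x)/(125·π)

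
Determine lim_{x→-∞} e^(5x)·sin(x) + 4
Evaluate the dominant behaviour as x → -∞; each term tends to a finite value or vanishes.
Limit = 4.

Final answer: 4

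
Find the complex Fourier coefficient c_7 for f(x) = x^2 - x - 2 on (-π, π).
Compute the real Fourier coefficients first: a_7 = -4/49, b_7 = -2/7.
Then c_7 = (a_7 − i·b_7)/2 = -2/49 + i/7.

Final answer: -2/49 + i/7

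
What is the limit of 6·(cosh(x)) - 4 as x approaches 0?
Direct substitution at x = 0 gives 2.

Final answer: 2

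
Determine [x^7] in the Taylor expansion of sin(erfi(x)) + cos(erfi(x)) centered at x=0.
Expand to order 7: sin(erfi(x)) + cos(erfi(x)) = x^7·(-38/(45·π^(3/2)) - 8/(315·π^(7/2)) + 4/(9·π^(5/2)) + 1/(21·√(π))) + x^6·(-28/(45·π) - 4/(45·π^3) + 8/(9·π^2)) + x^5·(-4/(3·π^(3/2)) + 4/(15·π^(5/2)) + 1/(5·√(π))) + x^4·(-4/(3·π) + 2/(3·π^2)) + x^3·(-4/(3·π^(3/2)) + 2/(3·√(π))) - 2·x^2/π + 2·x/√(π) + 1 + O(x^8).
The coefficient of x^7 is -38/(45·π^(3/2)) - 8/(315·π^(7/2)) + 4/(9·π^(5/2)) + 1/(21·√(π)).

Final answer: -38/(45·π^(3/2)) - 8/(315·π^(7/2)) + 4/(9·π^(5/2)) + 1/(21·√(π))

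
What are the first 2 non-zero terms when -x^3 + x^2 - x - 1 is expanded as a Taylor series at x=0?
-x - 1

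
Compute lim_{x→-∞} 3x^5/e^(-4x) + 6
The quotient is an ∞/∞ indeterminate form as x → -∞.
Compare growth rates of the dominant terms (exponentials ≫ polynomials ≫ logarithms), or apply L'Hôpital's rule; the quotient → 0.
Adding the constant: 0 + 6 = 6. Limit = 6.

Final answer: 6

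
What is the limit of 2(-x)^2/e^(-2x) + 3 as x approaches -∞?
The quotient is an ∞/∞ indeterminate form as x → -∞.
Compare growth rates of the dominant terms (exponentials ≫ polynomials ≫ logarithms), or apply L'Hôpital's rule; the quotient → 0.
Adding the constant: 0 + 3 = 3. Limit = 3.

Final answer: 3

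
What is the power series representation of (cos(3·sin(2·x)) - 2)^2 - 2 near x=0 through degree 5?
168·x^4 + 36·x^2 - 1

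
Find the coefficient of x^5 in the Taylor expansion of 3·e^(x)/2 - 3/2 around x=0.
Expand to order 5: 3·e^(x)/2 - 3/2 = x^5/80 + x^4/16 + x^3/4 + 3·x^2/4 + 3·x/2 + O(x^6).
The coefficient of x^5 is 1/80.

Final answer: 1/80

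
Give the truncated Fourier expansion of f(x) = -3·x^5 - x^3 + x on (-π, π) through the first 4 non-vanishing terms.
(-706 - 6·π^4 + 118·π^2)·sin(x) + (-14·π^2 + 20 + 3·π^4)·sin(2·x) + (-2·π^4 - 50/27 + 34·π^2/9)·sin(3·x) + (-11·π^2/8 + 1/64 + 3·π^4/2)·sin(4·x)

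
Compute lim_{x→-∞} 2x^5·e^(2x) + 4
The product is a 0·∞ indeterminate form at x → -∞.
Rewrite the product as 2x^5 / e^(-2x) (an ∞/∞ form) and apply L'Hôpital, or use the standard hierarchy e^(2|x|) ≫ |x^5| as x → -∞.
The indeterminate product → 0, so the limit = 4.

Final answer: 4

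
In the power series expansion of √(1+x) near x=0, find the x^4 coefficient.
Expand to order 4: √(1+x) = -5·x^4/128 + x^3/16 - x^2/8 + x/2 + 1 + O(x^5).
The coefficient of x^4 is -5/128.

Final answer: -5/128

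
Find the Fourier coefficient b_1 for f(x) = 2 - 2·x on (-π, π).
b_1 = (1/π) ∫_{-π}^{π} f(x)·sin(1x) dx.
Evaluate the integral (use parity and integration by parts as needed): b_1 = -4.

Final answer: -4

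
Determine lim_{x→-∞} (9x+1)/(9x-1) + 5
Evaluate the dominant behaviour as x → -∞; each term tends to a finite value or vanishes.
Limit = 6.

Final answer: 6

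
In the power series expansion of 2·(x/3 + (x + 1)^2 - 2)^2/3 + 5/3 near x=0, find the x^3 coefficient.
Expand to order 3: 2·(x/3 + (x + 1)^2 - 2)^2/3 + 5/3 = 28·x^3/9 + 62·x^2/27 - 28·x/9 + 7/3 + O(x^4).
The coefficient of x^3 is 28/9.

Final answer: 28/9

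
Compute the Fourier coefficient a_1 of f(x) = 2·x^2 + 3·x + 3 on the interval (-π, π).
a_1 = (1/π) ∫_{-π}^{π} f(x)·cos(1x) dx.
Evaluate the integral (use parity and integration by parts as needed): a_1 = -8.

Final answer: -8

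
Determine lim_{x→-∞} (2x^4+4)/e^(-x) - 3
The quotient is an ∞/∞ indeterminate form as x → -∞.
Compare growth rates of the dominant terms (exponentials ≫ polynomials ≫ logarithms), or apply L'Hôpital's rule; the quotient → 0.
Adding the constant: 0 - 3 = -3. Limit = -3.

Final answer: -3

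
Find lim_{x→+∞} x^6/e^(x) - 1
The quotient is an ∞/∞ indeterminate form as x → +∞.
The exponential denominator e^(x) dominates the polynomial numerator (e^x ≫ x^6 as x → ∞), so the quotient → 0.
Adding the constant: 0 - 1 = -1. Limit = -1.

Final answer: -1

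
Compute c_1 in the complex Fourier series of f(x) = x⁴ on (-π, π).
Compute the real Fourier coefficients first: a_1 = 48 - 8·π^2, b_1 = 0.
Then c_1 = (a_1 − i·b_1)/2 = 24 - 4·π^2.

Final answer: 24 - 4·π^2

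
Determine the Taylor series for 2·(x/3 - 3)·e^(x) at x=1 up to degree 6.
-16·e/3 - 14·e·(x - 1)/3 - 2·e·(x - 1)^2 - 5·e·(x - 1)^3/9 - e·(x - 1)^4/9 - e·(x - 1)^5/60 - e·(x - 1)^6/540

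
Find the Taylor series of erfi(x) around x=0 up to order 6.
x^5/(5·√(π)) + 2·x^3/(3·√(π)) + 2·x/√(π)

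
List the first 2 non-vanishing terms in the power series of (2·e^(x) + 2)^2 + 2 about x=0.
16·x + 18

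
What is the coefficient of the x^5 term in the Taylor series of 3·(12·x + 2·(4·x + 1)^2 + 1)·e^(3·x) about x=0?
Expand to order 5: 3·(12·x + 2·(4·x + 1)^2 + 1)·e^(3·x) = 29349·x^5/40 + 6723·x^4/8 + 1413·x^3/2 + 777·x^2/2 + 111·x + 9 + O(x^6).
The coefficient of x^5 is 29349/40.

Final answer: 29349/40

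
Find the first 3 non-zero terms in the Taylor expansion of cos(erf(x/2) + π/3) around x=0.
-x^2/(4·π) - √(3)·x/(2·√(π)) + 1/2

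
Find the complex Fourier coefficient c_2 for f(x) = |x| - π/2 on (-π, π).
Compute the real Fourier coefficients first: a_2 = 0, b_2 = 0.
Then c_2 = (a_2 − i·b_2)/2 = 0.

Final answer: 0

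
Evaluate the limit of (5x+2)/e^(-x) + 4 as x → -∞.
The quotient is an ∞/∞ indeterminate form as x → -∞.
Compare growth rates of the dominant terms (exponentials ≫ polynomials ≫ logarithms), or apply L'Hôpital's rule; the quotient → 0.
Adding the constant: 0 + 4 = 4. Limit = 4.

Final answer: 4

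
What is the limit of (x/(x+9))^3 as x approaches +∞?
As x → +∞: x/(x+9) = 1/(1 + 9/x) → 1, and the 3rd power of a limit-1 base also → 1.
Limit = 1.

Final answer: 1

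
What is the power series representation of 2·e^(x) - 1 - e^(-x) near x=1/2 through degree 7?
(-e^(1/2) - 1 + 2·e)·e^(-1/2) + (1 + 2·e)·e^(-1/2)·(x - 1/2) + (-1 + 2·e)·e^(-1/2)·(x - 1/2)^2/2 + (1 + 2·e)·e^(-1/2)·(x - 1/2)^3/6 + (-1 + 2·e)·e^(-1/2)·(x - 1/2)^4/24 + (1 + 2·e)·e^(-1/2)·(x - 1/2)^5/120 + (-1 + 2·e)·e^(-1/2)·(x - 1/2)^6/720 + (1 + 2·e)·e^(-1/2)·(x - 1/2)^7/5040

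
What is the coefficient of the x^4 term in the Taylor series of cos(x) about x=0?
Expand to order 4: cos(x) = x^4/24 - x^2/2 + 1 + O(x^5).
The coefficient of x^4 is 1/24.

Final answer: 1/24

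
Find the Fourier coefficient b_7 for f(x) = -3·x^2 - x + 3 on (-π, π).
b_7 = (1/π) ∫_{-π}^{π} f(x)·sin(7x) dx.
Evaluate the integral (use parity and integration by parts as needed): b_7 = -2/7.

Final answer: -2/7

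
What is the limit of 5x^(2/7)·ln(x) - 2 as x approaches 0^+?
The product is a 0·∞ indeterminate form at x → 0⁺.
Rewrite the product as 5·ln(x) / x^(-2/7) and apply L'Hôpital, or use the standard hierarchy x^(-2/7) ≫ |ln x| as x → 0⁺.
The indeterminate product → 0, so the limit = -2.

Final answer: -2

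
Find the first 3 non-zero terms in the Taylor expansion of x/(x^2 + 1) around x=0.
x^5 - x^3 + x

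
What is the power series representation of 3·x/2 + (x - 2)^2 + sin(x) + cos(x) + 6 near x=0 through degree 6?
-x^6/720 + x^5/120 + x^4/24 - x^3/6 + x^2/2 - 3·x/2 + 11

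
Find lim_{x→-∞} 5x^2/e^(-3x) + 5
The quotient is an ∞/∞ indeterminate form as x → -∞.
Compare growth rates of the dominant terms (exponentials ≫ polynomials ≫ logarithms), or apply L'Hôpital's rule; the quotient → 0.
Adding the constant: 0 + 5 = 5. Limit = 5.

Final answer: 5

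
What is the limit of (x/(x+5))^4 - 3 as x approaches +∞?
As x → +∞: x/(x+5) = 1/(1 + 5/x) → 1, and the 4th power of a limit-1 base also → 1; with the additive constant, 1 - 3 = -2.
Limit = -2.

Final answer: -2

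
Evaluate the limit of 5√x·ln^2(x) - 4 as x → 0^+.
The product is a 0·∞ indeterminate form at x → 0⁺.
Rewrite the product as 5·ln^2(x) / x^(-1/2) and apply L'Hôpital, or use the standard hierarchy x^(-1/2) ≫ |ln x|^2 as x → 0⁺.
The indeterminate product → 0, so the limit = -4.

Final answer: -4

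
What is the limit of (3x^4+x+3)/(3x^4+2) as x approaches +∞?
This is an ∞/∞ indeterminate form as x → +∞.
Divide numerator and denominator by x^4 and let the lower-order terms vanish; the leading terms give 3/3 = 1.
Limit = 1.

Final answer: 1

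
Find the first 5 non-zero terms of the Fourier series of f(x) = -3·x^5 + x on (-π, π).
(-718 - 6·π^4 + 120·π^2)·sin(x) + (-15·π^2 + 43/2 + 3·π^4)·sin(2·x) + (-2·π^4 - 62/27 + 40·π^2/9)·sin(3·x) + (-15·π^2/8 + 13/64 + 3·π^4/2)·sin(4·x) + (-6·π^4/5 + 106/625 + 24·π^2/25)·sin(5·x)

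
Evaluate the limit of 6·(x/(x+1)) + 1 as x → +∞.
Evaluate the dominant behaviour as x → +∞; each term tends to a finite value or vanishes.
Limit = 7.

Final answer: 7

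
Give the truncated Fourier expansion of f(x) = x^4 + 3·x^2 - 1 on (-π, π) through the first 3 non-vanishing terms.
(36 - 8·π^2)·cos(x) + 2·π^2·cos(2·x) - 1 + π^2 + π^4/5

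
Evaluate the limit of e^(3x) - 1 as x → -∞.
Evaluate the dominant behaviour as x → -∞; each term tends to a finite value or vanishes.
Limit = -1.

Final answer: -1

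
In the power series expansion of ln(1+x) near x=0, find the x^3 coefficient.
Expand to order 3: ln(1+x) = x^3/3 - x^2/2 + x + O(x^4).
The coefficient of x^3 is 1/3.

Final answer: 1/3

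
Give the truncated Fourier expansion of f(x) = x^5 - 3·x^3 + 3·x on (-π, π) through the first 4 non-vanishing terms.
(-46·π^2 + 2·π^4 + 282)·sin(x) + (-π^4 - 15 + 8·π^2)·sin(2·x) + (-94·π^2/27 + 350/81 + 2·π^4/3)·sin(3·x) + (-π^4/2 - 147/64 + 17·π^2/8)·sin(4·x)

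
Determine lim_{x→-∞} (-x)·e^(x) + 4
The product is a 0·∞ indeterminate form at x → -∞.
Rewrite the product as (-x) / e^(-x) (an ∞/∞ form) and apply L'Hôpital, or use the standard hierarchy e^(|x|) ≫ |(-x)| as x → -∞.
The indeterminate product → 0, so the limit = 4.

Final answer: 4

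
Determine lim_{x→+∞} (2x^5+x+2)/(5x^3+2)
This is an ∞/∞ indeterminate form as x → +∞.
Divide numerator and denominator by x^5 and let the lower-order terms vanish; the numerator's degree 5 exceeds the denominator's degree 3, so the quotient diverges.
Limit = ∞.

Final answer: ∞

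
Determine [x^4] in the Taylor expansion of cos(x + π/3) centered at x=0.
Expand to order 4: cos(x + π/3) = x^4/48 + √(3)·x^3/12 - x^2/4 - √(3)·x/2 + 1/2 + O(x^5).
The coefficient of x^4 is 1/48.

Final answer: 1/48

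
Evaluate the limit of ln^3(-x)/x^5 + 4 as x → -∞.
The quotient is an ∞/∞ indeterminate form as x → -∞.
Compare growth rates of the dominant terms (exponentials ≫ polynomials ≫ logarithms), or apply L'Hôpital's rule; the quotient → 0.
Adding the constant: 0 + 4 = 4. Limit = 4.

Final answer: 4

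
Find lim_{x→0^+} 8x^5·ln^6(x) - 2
The product is a 0·∞ indeterminate form at x → 0⁺.
Rewrite the product as 8·ln^6(x) / x^(-5) and apply L'Hôpital, or use the standard hierarchy x^(-5) ≫ |ln x|^6 as x → 0⁺.
The indeterminate product → 0, so the limit = -2.

Final answer: -2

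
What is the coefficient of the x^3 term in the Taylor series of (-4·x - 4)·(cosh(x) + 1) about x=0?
Expand to order 3: (-4·x - 4)·(cosh(x) + 1) = -2·x^3 - 2·x^2 - 8·x - 8 + O(x^4).
The coefficient of x^3 is -2.

Final answer: -2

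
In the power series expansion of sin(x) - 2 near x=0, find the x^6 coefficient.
Expand to order 6: sin(x) - 2 = x^5/120 - x^3/6 + x - 2 + O(x^7).
The coefficient of x^6 is 0.

Final answer: 0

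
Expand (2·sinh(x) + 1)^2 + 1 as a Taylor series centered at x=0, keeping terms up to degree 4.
4·x^4/3 + 2·x^3/3 + 4·x^2 + 4·x + 2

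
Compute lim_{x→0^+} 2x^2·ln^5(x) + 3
The product is a 0·∞ indeterminate form at x → 0⁺.
Rewrite the product as 2·ln^5(x) / x^(-2) and apply L'Hôpital, or use the standard hierarchy x^(-2) ≫ |ln x|^5 as x → 0⁺.
The indeterminate product → 0, so the limit = 3.

Final answer: 3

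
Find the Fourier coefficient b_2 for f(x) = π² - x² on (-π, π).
b_2 = (1/π) ∫_{-π}^{π} f(x)·sin(2x) dx.
Evaluate the integral (use parity and integration by parts as needed): b_2 = 0.

Final answer: 0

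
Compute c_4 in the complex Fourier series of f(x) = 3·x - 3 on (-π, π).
Compute the real Fourier coefficients first: a_4 = 0, b_4 = -3/2.
Then c_4 = (a_4 − i·b_4)/2 = 3·i/4.

Final answer: 3·i/4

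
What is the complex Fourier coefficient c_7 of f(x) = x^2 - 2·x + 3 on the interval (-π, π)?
Compute the real Fourier coefficients first: a_7 = -4/49, b_7 = -4/7.
Then c_7 = (a_7 − i·b_7)/2 = -2/49 + 2·i/7.

Final answer: -2/49 + 2·i/7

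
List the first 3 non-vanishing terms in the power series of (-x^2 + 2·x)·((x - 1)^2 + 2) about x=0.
4·x^3 - 7·x^2 + 6·x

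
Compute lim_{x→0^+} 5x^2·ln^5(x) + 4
The product is a 0·∞ indeterminate form at x → 0⁺.
Rewrite the product as 5·ln^5(x) / x^(-2) and apply L'Hôpital, or use the standard hierarchy x^(-2) ≫ |ln x|^5 as x → 0⁺.
The indeterminate product → 0, so the limit = 4.

Final answer: 4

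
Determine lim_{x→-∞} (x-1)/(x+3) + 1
Evaluate the dominant behaviour as x → -∞; each term tends to a finite value or vanishes.
Limit = 2.

Final answer: 2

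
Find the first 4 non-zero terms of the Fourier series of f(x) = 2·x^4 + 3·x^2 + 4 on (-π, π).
(84 - 16·π^2)·cos(x) + (-3 + 4·π^2)·cos(2·x) + (-16·π^2/9 - 4/27)·cos(3·x) + 4 + π^2 + 2·π^4/5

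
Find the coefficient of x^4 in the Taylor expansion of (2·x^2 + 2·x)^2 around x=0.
Expand to order 4: (2·x^2 + 2·x)^2 = 4·x^4 + 8·x^3 + 4·x^2 + O(x^5).
The coefficient of x^4 is 4.

Final answer: 4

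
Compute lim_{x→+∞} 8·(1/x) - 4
Evaluate the dominant behaviour as x → +∞; each term tends to a finite value or vanishes.
Limit = -4.

Final answer: -4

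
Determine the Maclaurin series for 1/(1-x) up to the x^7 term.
x^7 + x^6 + x^5 + x^4 + x^3 + x^2 + x + 1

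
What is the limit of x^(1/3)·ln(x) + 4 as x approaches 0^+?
The product is a 0·∞ indeterminate form at x → 0⁺.
Rewrite the product as ln(x) / x^(-1/3) and apply L'Hôpital, or use the standard hierarchy x^(-1/3) ≫ |ln x| as x → 0⁺.
The indeterminate product → 0, so the limit = 4.

Final answer: 4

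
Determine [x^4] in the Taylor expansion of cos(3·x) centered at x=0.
Expand to order 4: cos(3·x) = 27·x^4/8 - 9·x^2/2 + 1 + O(x^5).
The coefficient of x^4 is 27/8.

Final answer: 27/8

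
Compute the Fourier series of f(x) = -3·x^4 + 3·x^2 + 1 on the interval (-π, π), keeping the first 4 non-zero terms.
(-156 + 24·π^2)·cos(x) + (12 - 6·π^2)·cos(2·x) + (-28/9 + 8·π^2/3)·cos(3·x) - 3·π^4/5 + 1 + π^2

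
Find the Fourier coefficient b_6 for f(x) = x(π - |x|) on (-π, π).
b_6 = (1/π) ∫_{-π}^{π} f(x)·sin(6x) dx.
Evaluate the integral (use parity and integration by parts as needed): b_6 = 0.

Final answer: 0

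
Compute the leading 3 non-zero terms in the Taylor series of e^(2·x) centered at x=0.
2·x^2 + 2·x + 1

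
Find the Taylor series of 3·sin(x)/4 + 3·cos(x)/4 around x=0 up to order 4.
x^4/32 - x^3/8 - 3·x^2/8 + 3·x/4 + 3/4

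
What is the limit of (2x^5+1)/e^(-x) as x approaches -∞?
This is an ∞/∞ indeterminate form as x → -∞.
Compare growth rates of the dominant terms (exponentials ≫ polynomials ≫ logarithms), or apply L'Hôpital's rule; the quotient → 0.
Limit = 0.

Final answer: 0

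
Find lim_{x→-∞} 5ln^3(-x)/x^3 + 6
The quotient is an ∞/∞ indeterminate form as x → -∞.
Compare growth rates of the dominant terms (exponentials ≫ polynomials ≫ logarithms), or apply L'Hôpital's rule; the quotient → 0.
Adding the constant: 0 + 6 = 6. Limit = 6.

Final answer: 6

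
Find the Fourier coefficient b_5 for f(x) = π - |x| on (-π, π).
b_5 = (1/π) ∫_{-π}^{π} f(x)·sin(5x) dx.
Evaluate the integral (use parity and integration by parts as needed): b_5 = 0.

Final answer: 0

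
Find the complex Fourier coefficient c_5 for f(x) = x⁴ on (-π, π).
Compute the real Fourier coefficients first: a_5 = 48/625 - 8·π^2/25, b_5 = 0.
Then c_5 = (a_5 − i·b_5)/2 = 24/625 - 4·π^2/25.

Final answer: 24/625 - 4·π^2/25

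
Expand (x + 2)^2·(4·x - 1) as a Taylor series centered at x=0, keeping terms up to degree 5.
4·x^3 + 15·x^2 + 12·x - 4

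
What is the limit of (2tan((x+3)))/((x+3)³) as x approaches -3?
Both numerator and denominator → 0 as x → -3; this is a 0/0 indeterminate form.
Expand each to leading order near x = -3: numerator ~ 2·(x + 3), denominator ~ (x + 3)^3.
The limit of the ratio is ∞.

Final answer: ∞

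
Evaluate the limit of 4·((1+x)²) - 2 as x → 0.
Direct substitution at x = 0 gives 2.

Final answer: 2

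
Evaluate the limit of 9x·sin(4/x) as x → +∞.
As x → +∞: let u = 4/x → 0⁺; then 9·x·sin(4/x) = 9·4·sin(u)/u → 9·4·1 = 36.
Limit = 36.

Final answer: 36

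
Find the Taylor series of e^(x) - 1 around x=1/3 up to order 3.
-1 + e^(1/3) + e^(1/3)·(x - 1/3) + e^(1/3)·(x - 1/3)^2/2 + e^(1/3)·(x - 1/3)^3/6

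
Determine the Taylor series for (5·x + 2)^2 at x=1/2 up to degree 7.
81/4 + 45·(x - 1/2) + 25·(x - 1/2)^2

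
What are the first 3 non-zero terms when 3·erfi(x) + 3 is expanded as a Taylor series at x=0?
2·x^3/√(π) + 6·x/√(π) + 3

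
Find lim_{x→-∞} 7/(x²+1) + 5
Evaluate the dominant behaviour as x → -∞; each term tends to a finite value or vanishes.
Limit = 5.

Final answer: 5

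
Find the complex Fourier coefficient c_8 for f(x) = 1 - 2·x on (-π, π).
Compute the real Fourier coefficients first: a_8 = 0, b_8 = 1/2.
Then c_8 = (a_8 − i·b_8)/2 = -i/4.

Final answer: -i/4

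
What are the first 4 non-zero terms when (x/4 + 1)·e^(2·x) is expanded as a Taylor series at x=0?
11·x^3/6 + 5·x^2/2 + 9·x/4 + 1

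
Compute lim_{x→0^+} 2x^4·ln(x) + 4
The product is a 0·∞ indeterminate form at x → 0⁺.
Rewrite the product as 2·ln(x) / x^(-4) and apply L'Hôpital, or use the standard hierarchy x^(-4) ≫ |ln x| as x → 0⁺.
The indeterminate product → 0, so the limit = 4.

Final answer: 4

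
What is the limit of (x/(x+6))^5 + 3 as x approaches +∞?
As x → +∞: x/(x+6) = 1/(1 + 6/x) → 1, and the 5th power of a limit-1 base also → 1; with the additive constant, 1 + 3 = 4.
Limit = 4.

Final answer: 4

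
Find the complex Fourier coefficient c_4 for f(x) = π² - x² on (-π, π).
Compute the real Fourier coefficients first: a_4 = -1/4, b_4 = 0.
Then c_4 = (a_4 − i·b_4)/2 = -1/8.

Final answer: -1/8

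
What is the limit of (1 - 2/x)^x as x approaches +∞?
As x → +∞: this is the defining limit (1 - 2/x)^x → e^(-2).
Limit = e^(-2).

Final answer: e^(-2)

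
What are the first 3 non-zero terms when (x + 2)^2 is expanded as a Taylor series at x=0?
x^2 + 4·x + 4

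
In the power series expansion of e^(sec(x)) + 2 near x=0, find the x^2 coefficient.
Expand to order 2: e^(sec(x)) + 2 = e·x^2/2 + 2 + e + O(x^3).
The coefficient of x^2 is e/2.

Final answer: e/2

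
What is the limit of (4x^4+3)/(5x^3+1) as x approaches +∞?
This is an ∞/∞ indeterminate form as x → +∞.
Divide numerator and denominator by x^4 and let the lower-order terms vanish; the numerator's degree 4 exceeds the denominator's degree 3, so the quotient diverges.
Limit = ∞.

Final answer: ∞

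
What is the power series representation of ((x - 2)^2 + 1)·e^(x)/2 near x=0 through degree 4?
x^4/48 - x^3/12 - x^2/4 + x/2 + 5/2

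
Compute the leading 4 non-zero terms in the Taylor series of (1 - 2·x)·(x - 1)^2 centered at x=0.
-2·x^3 + 5·x^2 - 4·x + 1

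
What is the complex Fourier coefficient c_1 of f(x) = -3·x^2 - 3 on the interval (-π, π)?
Compute the real Fourier coefficients first: a_1 = 12, b_1 = 0.
Then c_1 = (a_1 − i·b_1)/2 = 6.

Final answer: 6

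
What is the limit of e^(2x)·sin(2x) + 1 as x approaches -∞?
Evaluate the dominant behaviour as x → -∞; each term tends to a finite value or vanishes.
Limit = 1.

Final answer: 1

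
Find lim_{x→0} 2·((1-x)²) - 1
Direct substitution at x = 0 gives 1.

Final answer: 1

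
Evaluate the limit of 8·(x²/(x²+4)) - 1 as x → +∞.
Evaluate the dominant behaviour as x → +∞; each term tends to a finite value or vanishes.
Limit = 7.

Final answer: 7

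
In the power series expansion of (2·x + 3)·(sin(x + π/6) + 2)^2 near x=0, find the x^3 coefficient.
Expand to order 3: (2·x + 3)·(sin(x + π/6) + 2)^2 = x^3·(-2·√(3) - 1) + x^2·(-3/2 + 5·√(3)) + x·(25/2 + 15·√(3)/2) + 75/4 + O(x^4).
The coefficient of x^3 is -2·√(3) - 1.

Final answer: -2·√(3) - 1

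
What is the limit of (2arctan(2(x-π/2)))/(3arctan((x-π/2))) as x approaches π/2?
Both numerator and denominator → 0 as x → π/2; this is a 0/0 indeterminate form.
Expand each to leading order near x = π/2: numerator ~ 4·(x - π/2), denominator ~ 3·(x - π/2).
The limit of the ratio is 4/3.

Final answer: 4/3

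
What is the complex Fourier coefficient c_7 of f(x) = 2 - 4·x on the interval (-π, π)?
Compute the real Fourier coefficients first: a_7 = 0, b_7 = -8/7.
Then c_7 = (a_7 − i·b_7)/2 = 4·i/7.

Final answer: 4·i/7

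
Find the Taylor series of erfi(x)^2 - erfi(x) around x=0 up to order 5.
-x^5/(5·√(π)) + 8·x^4/(3·π) - 2·x^3/(3·√(π)) + 4·x^2/π - 2·x/√(π)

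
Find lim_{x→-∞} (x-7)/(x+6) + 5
Evaluate the dominant behaviour as x → -∞; each term tends to a finite value or vanishes.
Limit = 6.

Final answer: 6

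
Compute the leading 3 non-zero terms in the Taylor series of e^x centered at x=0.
x^2/2 + x + 1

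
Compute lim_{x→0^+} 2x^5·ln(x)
This is a 0·∞ indeterminate form at x → 0⁺.
Rewrite the product as 2·ln(x) / x^(-5) and apply L'Hôpital, or use the standard hierarchy x^(-5) ≫ |ln x| as x → 0⁺.
The indeterminate product → 0, so the limit = 0.

Final answer: 0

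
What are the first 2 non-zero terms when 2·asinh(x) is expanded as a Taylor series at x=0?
-x^3/3 + 2·x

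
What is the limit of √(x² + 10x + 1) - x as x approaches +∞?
This is an ∞ − ∞ indeterminate form.
Multiply and divide by the conjugate √(x²+10x + 1) + x; the x² terms cancel, leaving (10x + 1)/(√(x²+10x + 1)+x) → 10/2 = 5.
Limit = 5.

Final answer: 5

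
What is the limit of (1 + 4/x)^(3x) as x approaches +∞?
As x → +∞: write (1 + 4/x)^(3x) = ((1 + 4/x)^x)^3 → (e^4)^3 = e^12.
Limit = e^(12).

Final answer: e^(12)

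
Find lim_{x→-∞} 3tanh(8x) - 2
Evaluate the dominant behaviour as x → -∞; each term tends to a finite value or vanishes.
Limit = -5.

Final answer: -5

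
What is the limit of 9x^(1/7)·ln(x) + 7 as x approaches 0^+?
The product is a 0·∞ indeterminate form at x → 0⁺.
Rewrite the product as 9·ln(x) / x^(-1/7) and apply L'Hôpital, or use the standard hierarchy x^(-1/7) ≫ |ln x| as x → 0⁺.
The indeterminate product → 0, so the limit = 7.

Final answer: 7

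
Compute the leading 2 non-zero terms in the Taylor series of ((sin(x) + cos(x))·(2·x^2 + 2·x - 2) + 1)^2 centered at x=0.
1 - 10·x^2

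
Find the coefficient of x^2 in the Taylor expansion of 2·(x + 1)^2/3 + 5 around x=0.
Expand to order 2: 2·(x + 1)^2/3 + 5 = 2·x^2/3 + 4·x/3 + 17/3 + O(x^3).
The coefficient of x^2 is 2/3.

Final answer: 2/3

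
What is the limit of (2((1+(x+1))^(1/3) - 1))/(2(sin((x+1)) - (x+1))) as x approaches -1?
Both numerator and denominator → 0 as x → -1; this is a 0/0 indeterminate form.
Expand each to leading order near x = -1: numerator ~ 2·(x + 1)/3, denominator ~ -(x + 1)^3/3.
The limit of the ratio is -∞.

Final answer: -∞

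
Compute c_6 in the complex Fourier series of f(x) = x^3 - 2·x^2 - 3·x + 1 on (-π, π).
Compute the real Fourier coefficients first: a_6 = -2/9, b_6 = 19/18 - π^2/3.
Then c_6 = (a_6 − i·b_6)/2 = -1/9 - 19·i/36 + i·π^2/6.

Final answer: -1/9 - 19·i/36 + i·π^2/6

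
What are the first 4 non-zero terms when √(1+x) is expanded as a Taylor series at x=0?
x^3/16 - x^2/8 + x/2 + 1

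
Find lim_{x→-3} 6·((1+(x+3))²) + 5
Direct substitution at x = -3 gives 11.

Final answer: 11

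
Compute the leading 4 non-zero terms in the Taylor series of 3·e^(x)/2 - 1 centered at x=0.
x^3/4 + 3·x^2/4 + 3·x/2 + 1/2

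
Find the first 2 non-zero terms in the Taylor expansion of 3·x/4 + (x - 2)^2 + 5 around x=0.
9 - 13·x/4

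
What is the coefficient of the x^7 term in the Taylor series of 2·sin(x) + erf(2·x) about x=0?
Expand to order 7: 2·sin(x) + erf(2·x) = x^7·(-128/(21·√(π)) - 1/2520) + x^5·(1/60 + 32/(5·√(π))) + x^3·(-16/(3·√(π)) - 1/3) + x·(2 + 4/√(π)) + O(x^8).
The coefficient of x^7 is -128/(21·√(π)) - 1/2520.

Final answer: -128/(21·√(π)) - 1/2520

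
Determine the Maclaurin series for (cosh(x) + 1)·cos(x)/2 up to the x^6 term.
-x^6/1440 - x^4/16 - x^2/4 + 1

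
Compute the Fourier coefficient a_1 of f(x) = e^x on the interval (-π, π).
a_1 = (1/π) ∫_{-π}^{π} f(x)·cos(1x) dx.
Evaluate the integral (use parity and integration by parts as needed): a_1 = (1 - e^(2·π))·e^(-π)/(2·π).

Final answer: (1 - e^(2·π))·e^(-π)/(2·π)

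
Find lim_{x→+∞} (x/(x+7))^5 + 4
As x → +∞: x/(x+7) = 1/(1 + 7/x) → 1, and the 5th power of a limit-1 base also → 1; with the additive constant, 1 + 4 = 5.
Limit = 5.

Final answer: 5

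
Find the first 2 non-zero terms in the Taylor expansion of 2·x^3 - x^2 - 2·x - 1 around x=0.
-2·x - 1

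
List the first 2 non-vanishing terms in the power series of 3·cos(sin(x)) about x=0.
3 - 3·x^2/2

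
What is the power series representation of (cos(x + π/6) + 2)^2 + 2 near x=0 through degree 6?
x^6·(√(3)/2 + 2)^2·(-29/(1440·(√(3)/2 + 2)^2) - √(3)/(720·(√(3)/2 + 2))) + x^5·(√(3)/2 + 2)^2·(-√(3)/(16·(√(3)/2 + 2)^2) - 1/(120·(√(3)/2 + 2))) + x^4·(√(3)/2 + 2)^2·(5/(48·(√(3)/2 + 2)^2) + √(3)/(24·(√(3)/2 + 2))) + x^3·(√(3)/2 + 2)^2·(√(3)/(4·(√(3)/2 + 2)^2) + 1/(6·(√(3)/2 + 2))) + x^2·(√(3)/2 + 2)^2·(-√(3)/(2·(√(3)/2 + 2)) + 1/(4·(√(3)/2 + 2)^2)) + x·(-2 - √(3)/2) + 2 + (√(3)/2 + 2)^2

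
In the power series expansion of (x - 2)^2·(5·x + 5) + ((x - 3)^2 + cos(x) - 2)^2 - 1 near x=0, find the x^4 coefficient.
Expand to order 4: (x - 2)^2·(5·x + 5) + ((x - 3)^2 + cos(x) - 2)^2 - 1 = 11·x^4/12 - x^3 + 29·x^2 - 96·x + 83 + O(x^5).
The coefficient of x^4 is 11/12.

Final answer: 11/12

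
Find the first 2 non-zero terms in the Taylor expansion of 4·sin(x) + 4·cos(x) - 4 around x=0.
-2·x^2 + 4·x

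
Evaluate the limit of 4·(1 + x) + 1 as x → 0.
Direct substitution at x = 0 gives 5.

Final answer: 5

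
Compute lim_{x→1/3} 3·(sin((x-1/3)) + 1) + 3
Direct substitution at x = 1/3 gives 6.

Final answer: 6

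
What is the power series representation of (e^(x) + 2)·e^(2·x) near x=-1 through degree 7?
(1 + 2·e)·e^(-3) + (3 + 4·e)·e^(-3)·(x + 1) + (9 + 8·e)·e^(-3)·(x + 1)^2/2 + (27 + 16·e)·e^(-3)·(x + 1)^3/6 + (81 + 32·e)·e^(-3)·(x + 1)^4/24 + (64·e + 243)·e^(-3)·(x + 1)^5/120 + (128·e + 729)·e^(-3)·(x + 1)^6/720 + (256·e + 2187)·e^(-3)·(x + 1)^7/5040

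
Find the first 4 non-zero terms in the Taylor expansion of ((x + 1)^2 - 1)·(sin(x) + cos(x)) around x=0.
-x^5/12 - 5·x^4/6 + 3·x^2 + 2·x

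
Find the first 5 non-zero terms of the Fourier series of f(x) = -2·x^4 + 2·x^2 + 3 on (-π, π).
(-104 + 16·π^2)·cos(x) + (8 - 4·π^2)·cos(2·x) + (-56/27 + 16·π^2/9)·cos(3·x) + (7/8 - π^2)·cos(4·x) - 2·π^4/5 + 3 + 2·π^2/3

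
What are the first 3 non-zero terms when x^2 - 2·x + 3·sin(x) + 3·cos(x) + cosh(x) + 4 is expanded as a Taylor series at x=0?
-x^3/2 + x + 8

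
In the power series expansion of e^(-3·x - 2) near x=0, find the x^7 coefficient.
Expand to order 7: e^(-3·x - 2) = -243·x^7·e^(-2)/560 + 81·x^6·e^(-2)/80 - 81·x^5·e^(-2)/40 + 27·x^4·e^(-2)/8 - 9·x^3·e^(-2)/2 + 9·x^2·e^(-2)/2 - 3·x·e^(-2) + e^(-2) + O(x^8).
The coefficient of x^7 is -243·e^(-2)/560.

Final answer: -243·e^(-2)/560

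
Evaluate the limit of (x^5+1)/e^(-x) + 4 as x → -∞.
The quotient is an ∞/∞ indeterminate form as x → -∞.
Compare growth rates of the dominant terms (exponentials ≫ polynomials ≫ logarithms), or apply L'Hôpital's rule; the quotient → 0.
Adding the constant: 0 + 4 = 4. Limit = 4.

Final answer: 4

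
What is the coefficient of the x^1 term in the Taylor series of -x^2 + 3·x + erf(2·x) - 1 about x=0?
Expand to order 1: -x^2 + 3·x + erf(2·x) - 1 = x·(4/√(π) + 3) - 1 + O(x^2).
The coefficient of x^1 is 4/√(π) + 3.

Final answer: 4/√(π) + 3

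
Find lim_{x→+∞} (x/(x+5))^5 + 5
As x → +∞: x/(x+5) = 1/(1 + 5/x) → 1, and the 5th power of a limit-1 base also → 1; with the additive constant, 1 + 5 = 6.
Limit = 6.

Final answer: 6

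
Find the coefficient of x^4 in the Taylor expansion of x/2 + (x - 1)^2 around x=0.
Expand to order 4: x/2 + (x - 1)^2 = x^2 - 3·x/2 + 1 + O(x^5).
The coefficient of x^4 is 0.

Final answer: 0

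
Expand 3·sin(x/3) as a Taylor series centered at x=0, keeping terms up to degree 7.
-x^7/3674160 + x^5/9720 - x^3/54 + x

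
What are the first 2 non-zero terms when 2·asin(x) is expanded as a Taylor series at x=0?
x^3/3 + 2·x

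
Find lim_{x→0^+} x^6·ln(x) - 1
The product is a 0·∞ indeterminate form at x → 0⁺.
Rewrite the product as ln(x) / x^(-6) and apply L'Hôpital, or use the standard hierarchy x^(-6) ≫ |ln x| as x → 0⁺.
The indeterminate product → 0, so the limit = -1.

Final answer: -1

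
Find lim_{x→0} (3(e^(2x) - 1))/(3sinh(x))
Both numerator and denominator → 0 as x → 0; this is a 0/0 indeterminate form.
Expand each to leading order near x = 0: numerator ~ 6·x, denominator ~ 3·x.
The limit of the ratio is 2.

Final answer: 2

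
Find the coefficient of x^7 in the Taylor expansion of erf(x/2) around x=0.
Expand to order 7: erf(x/2) = -x^7/(2688·√(π)) + x^5/(160·√(π)) - x^3/(12·√(π)) + x/√(π) + O(x^8).
The coefficient of x^7 is -1/(2688·√(π)).

Final answer: -1/(2688·√(π))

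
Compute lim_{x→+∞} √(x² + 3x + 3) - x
As x → +∞: multiply by the conjugate to get (3x+3)/(√(x²+3x+3)+x); the denominator ~ 2x, so the limit is 3/2.
Limit = 3/2.

Final answer: 3/2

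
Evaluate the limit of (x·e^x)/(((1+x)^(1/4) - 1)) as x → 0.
Both numerator and denominator → 0 as x → 0; this is a 0/0 indeterminate form.
Expand each to leading order near x = 0: numerator ~ x, denominator ~ x/4.
The limit of the ratio is 4.

Final answer: 4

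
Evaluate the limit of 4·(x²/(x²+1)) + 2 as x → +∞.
Evaluate the dominant behaviour as x → +∞; each term tends to a finite value or vanishes.
Limit = 6.

Final answer: 6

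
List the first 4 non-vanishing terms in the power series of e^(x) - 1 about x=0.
x^4/24 + x^3/6 + x^2/2 + x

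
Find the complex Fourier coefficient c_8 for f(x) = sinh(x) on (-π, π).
Compute the real Fourier coefficients first: a_8 = 0, b_8 = -16·sinh(π)/(65·π).
Then c_8 = (a_8 − i·b_8)/2 = 8·i·sinh(π)/(65·π).

Final answer: 8·i·sinh(π)/(65·π)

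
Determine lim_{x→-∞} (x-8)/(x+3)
Evaluate the dominant behaviour as x → -∞; each term tends to a finite value or vanishes.
Limit = 1.

Final answer: 1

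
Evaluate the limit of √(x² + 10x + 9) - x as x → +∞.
As x → +∞: multiply by the conjugate to get (10x+9)/(√(x²+10x+9)+x); the denominator ~ 2x, so the limit is 10/2 = 5.
Limit = 5.

Final answer: 5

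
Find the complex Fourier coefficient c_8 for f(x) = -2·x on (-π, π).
Compute the real Fourier coefficients first: a_8 = 0, b_8 = 1/2.
Then c_8 = (a_8 − i·b_8)/2 = -i/4.

Final answer: -i/4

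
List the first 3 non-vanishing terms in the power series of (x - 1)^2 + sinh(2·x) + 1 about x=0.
4·x^3/3 + x^2 + 2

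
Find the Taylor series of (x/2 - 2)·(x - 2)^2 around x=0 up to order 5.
x^3/2 - 4·x^2 + 10·x - 8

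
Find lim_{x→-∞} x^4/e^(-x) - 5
The quotient is an ∞/∞ indeterminate form as x → -∞.
Compare growth rates of the dominant terms (exponentials ≫ polynomials ≫ logarithms), or apply L'Hôpital's rule; the quotient → 0.
Adding the constant: 0 - 5 = -5. Limit = -5.

Final answer: -5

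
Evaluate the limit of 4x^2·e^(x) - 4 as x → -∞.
The product is a 0·∞ indeterminate form at x → -∞.
Rewrite the product as 4x^2 / e^(-x) (an ∞/∞ form) and apply L'Hôpital, or use the standard hierarchy e^(|x|) ≫ |x^2| as x → -∞.
The indeterminate product → 0, so the limit = -4.

Final answer: -4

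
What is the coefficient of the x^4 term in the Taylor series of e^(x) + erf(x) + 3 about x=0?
Expand to order 4: e^(x) + erf(x) + 3 = x^4/24 + x^3·(1/6 - 2/(3·√(π))) + x^2/2 + x·(1 + 2/√(π)) + 4 + O(x^5).
The coefficient of x^4 is 1/24.

Final answer: 1/24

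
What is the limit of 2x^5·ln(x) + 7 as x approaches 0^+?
The product is a 0·∞ indeterminate form at x → 0⁺.
Rewrite the product as 2·ln(x) / x^(-5) and apply L'Hôpital, or use the standard hierarchy x^(-5) ≫ |ln x| as x → 0⁺.
The indeterminate product → 0, so the limit = 7.

Final answer: 7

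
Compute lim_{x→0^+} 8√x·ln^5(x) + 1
The product is a 0·∞ indeterminate form at x → 0⁺.
Rewrite the product as 8·ln^5(x) / x^(-1/2) and apply L'Hôpital, or use the standard hierarchy x^(-1/2) ≫ |ln x|^5 as x → 0⁺.
The indeterminate product → 0, so the limit = 1.

Final answer: 1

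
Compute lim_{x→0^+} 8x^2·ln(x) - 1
The product is a 0·∞ indeterminate form at x → 0⁺.
Rewrite the product as 8·ln(x) / x^(-2) and apply L'Hôpital, or use the standard hierarchy x^(-2) ≫ |ln x| as x → 0⁺.
The indeterminate product → 0, so the limit = -1.

Final answer: -1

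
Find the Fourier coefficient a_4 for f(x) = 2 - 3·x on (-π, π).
a_4 = (1/π) ∫_{-π}^{π} f(x)·cos(4x) dx.
Evaluate the integral (use parity and integration by parts as needed): a_4 = 0.

Final answer: 0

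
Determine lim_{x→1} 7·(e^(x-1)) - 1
Direct substitution at x = 1 gives 6.

Final answer: 6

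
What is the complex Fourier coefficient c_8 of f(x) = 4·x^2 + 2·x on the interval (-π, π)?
Compute the real Fourier coefficients first: a_8 = 1/4, b_8 = -1/2.
Then c_8 = (a_8 − i·b_8)/2 = 1/8 + i/4.

Final answer: 1/8 + i/4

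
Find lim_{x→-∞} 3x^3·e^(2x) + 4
The product is a 0·∞ indeterminate form at x → -∞.
Rewrite the product as 3x^3 / e^(-2x) (an ∞/∞ form) and apply L'Hôpital, or use the standard hierarchy e^(2|x|) ≫ |x^3| as x → -∞.
The indeterminate product → 0, so the limit = 4.

Final answer: 4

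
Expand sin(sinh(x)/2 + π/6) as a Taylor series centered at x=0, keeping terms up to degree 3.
√(3)·x^3/32 - x^2/16 + √(3)·x/4 + 1/2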